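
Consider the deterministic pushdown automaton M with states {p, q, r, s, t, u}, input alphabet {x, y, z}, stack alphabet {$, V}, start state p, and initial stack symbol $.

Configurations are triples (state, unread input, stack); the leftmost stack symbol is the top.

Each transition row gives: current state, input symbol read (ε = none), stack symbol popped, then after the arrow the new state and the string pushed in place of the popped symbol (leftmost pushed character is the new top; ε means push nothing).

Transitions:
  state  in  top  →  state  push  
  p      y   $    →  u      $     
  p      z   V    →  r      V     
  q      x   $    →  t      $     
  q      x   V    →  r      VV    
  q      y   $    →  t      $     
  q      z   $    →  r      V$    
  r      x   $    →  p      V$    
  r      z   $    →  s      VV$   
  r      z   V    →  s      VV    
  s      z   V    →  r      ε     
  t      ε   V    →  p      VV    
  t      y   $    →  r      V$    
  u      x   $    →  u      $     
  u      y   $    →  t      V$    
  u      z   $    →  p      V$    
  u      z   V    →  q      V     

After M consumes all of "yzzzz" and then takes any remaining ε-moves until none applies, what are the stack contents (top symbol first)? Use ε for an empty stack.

(p, yzzzz, $) ⊢ (u, zzzz, $) ⊢ (p, zzz, V$) ⊢ (r, zz, V$) ⊢ (s, z, VV$) ⊢ (r, ε, V$)
All input consumed in state r with stack V$.

V$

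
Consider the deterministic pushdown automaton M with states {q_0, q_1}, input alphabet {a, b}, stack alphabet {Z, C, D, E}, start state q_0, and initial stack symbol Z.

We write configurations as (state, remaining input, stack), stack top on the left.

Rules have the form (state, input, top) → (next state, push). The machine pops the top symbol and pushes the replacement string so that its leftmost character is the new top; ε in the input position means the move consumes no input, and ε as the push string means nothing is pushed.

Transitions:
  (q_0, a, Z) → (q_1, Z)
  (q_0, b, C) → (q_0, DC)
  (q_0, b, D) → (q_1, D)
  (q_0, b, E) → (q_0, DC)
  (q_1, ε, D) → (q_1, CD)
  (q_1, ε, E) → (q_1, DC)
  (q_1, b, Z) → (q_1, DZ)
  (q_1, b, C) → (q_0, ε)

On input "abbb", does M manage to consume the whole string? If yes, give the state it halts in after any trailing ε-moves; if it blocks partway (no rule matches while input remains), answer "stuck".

q_1

(q_0, abbb, Z) ⊢ (q_1, bbb, Z) ⊢ (q_1, bb, DZ) ⊢ (q_1, bb, CDZ) ⊢ (q_0, b, DZ) ⊢ (q_1, ε, DZ) ⊢ (q_1, ε, CDZ)
All input consumed; M is in state q_1.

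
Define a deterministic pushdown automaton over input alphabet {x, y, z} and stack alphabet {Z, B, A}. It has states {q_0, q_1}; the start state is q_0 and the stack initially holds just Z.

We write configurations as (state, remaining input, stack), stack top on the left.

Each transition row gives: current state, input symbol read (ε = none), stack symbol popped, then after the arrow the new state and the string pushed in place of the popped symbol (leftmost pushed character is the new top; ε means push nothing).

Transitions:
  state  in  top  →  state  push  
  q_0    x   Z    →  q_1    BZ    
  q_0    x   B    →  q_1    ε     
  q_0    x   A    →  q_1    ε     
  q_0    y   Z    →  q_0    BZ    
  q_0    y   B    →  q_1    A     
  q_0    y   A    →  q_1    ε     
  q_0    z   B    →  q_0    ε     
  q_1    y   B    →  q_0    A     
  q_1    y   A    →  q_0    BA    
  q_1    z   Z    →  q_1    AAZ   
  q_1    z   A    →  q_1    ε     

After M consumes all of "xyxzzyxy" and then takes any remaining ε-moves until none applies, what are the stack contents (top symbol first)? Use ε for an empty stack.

(q_0, xyxzzyxy, Z) ⊢ (q_1, yxzzyxy, BZ) ⊢ (q_0, xzzyxy, AZ) ⊢ (q_1, zzyxy, Z) ⊢ (q_1, zyxy, AAZ) ⊢ (q_1, yxy, AZ) ⊢ (q_0, xy, BAZ) ⊢ (q_1, y, AZ) ⊢ (q_0, ε, BAZ)
All input consumed in state q_0 with stack BAZ.

BAZ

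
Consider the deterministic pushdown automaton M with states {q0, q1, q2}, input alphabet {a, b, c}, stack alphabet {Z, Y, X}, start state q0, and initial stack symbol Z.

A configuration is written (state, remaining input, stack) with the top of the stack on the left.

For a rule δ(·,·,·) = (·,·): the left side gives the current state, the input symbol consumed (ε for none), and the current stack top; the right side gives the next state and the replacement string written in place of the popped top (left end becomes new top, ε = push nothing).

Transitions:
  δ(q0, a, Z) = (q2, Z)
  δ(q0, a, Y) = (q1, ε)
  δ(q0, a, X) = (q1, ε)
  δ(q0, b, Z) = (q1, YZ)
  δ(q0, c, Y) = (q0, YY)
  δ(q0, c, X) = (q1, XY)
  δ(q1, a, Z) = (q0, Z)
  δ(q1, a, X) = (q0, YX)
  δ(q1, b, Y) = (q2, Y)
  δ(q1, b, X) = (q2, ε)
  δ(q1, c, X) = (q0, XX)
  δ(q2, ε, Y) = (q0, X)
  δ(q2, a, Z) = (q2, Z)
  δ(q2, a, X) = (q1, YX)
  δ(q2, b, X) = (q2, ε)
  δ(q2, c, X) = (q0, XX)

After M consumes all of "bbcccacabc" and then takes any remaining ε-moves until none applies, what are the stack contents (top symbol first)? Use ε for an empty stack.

XYXYXYZ

(q0, bbcccacabc, Z)
  read b, top Z: go to q1, push YZ → (q1, bcccacabc, YZ)
  read b, top Y: go to q2, push Y → (q2, cccacabc, YZ)
  ε-move, top Y: go to q0, push X → (q0, cccacabc, XZ)
  read c, top X: go to q1, push XY → (q1, ccacabc, XYZ)
  read c, top X: go to q0, push XX → (q0, cacabc, XXYZ)
  read c, top X: go to q1, push XY → (q1, acabc, XYXYZ)
  read a, top X: go to q0, push YX → (q0, cabc, YXYXYZ)
  read c, top Y: go to q0, push YY → (q0, abc, YYXYXYZ)
  read a, top Y: go to q1, push ε → (q1, bc, YXYXYZ)
  read b, top Y: go to q2, push Y → (q2, c, YXYXYZ)
  ε-move, top Y: go to q0, push X → (q0, c, XXYXYZ)
  read c, top X: go to q1, push XY → (q1, ε, XYXYXYZ)
All input consumed in state q1 with stack XYXYXYZ.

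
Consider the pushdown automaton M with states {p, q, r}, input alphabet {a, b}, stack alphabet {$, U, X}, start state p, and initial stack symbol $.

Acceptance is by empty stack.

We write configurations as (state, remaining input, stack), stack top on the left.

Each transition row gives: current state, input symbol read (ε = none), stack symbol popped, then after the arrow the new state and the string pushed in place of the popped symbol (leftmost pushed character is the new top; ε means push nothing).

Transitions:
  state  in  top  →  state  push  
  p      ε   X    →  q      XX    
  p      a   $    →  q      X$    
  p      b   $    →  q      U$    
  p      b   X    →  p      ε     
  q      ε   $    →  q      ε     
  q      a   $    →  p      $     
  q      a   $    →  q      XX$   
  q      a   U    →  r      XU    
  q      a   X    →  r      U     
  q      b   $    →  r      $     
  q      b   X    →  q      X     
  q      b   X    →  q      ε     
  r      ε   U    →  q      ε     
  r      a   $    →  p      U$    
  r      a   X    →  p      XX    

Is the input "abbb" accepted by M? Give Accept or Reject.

One accepting computation: (p, abbb, $) ⊢ (q, bbb, X$) ⊢ (q, bb, X$) ⊢ (q, b, X$) ⊢ (q, ε, $) ⊢ (q, ε, ε)
All input consumed and the stack is empty.

Accept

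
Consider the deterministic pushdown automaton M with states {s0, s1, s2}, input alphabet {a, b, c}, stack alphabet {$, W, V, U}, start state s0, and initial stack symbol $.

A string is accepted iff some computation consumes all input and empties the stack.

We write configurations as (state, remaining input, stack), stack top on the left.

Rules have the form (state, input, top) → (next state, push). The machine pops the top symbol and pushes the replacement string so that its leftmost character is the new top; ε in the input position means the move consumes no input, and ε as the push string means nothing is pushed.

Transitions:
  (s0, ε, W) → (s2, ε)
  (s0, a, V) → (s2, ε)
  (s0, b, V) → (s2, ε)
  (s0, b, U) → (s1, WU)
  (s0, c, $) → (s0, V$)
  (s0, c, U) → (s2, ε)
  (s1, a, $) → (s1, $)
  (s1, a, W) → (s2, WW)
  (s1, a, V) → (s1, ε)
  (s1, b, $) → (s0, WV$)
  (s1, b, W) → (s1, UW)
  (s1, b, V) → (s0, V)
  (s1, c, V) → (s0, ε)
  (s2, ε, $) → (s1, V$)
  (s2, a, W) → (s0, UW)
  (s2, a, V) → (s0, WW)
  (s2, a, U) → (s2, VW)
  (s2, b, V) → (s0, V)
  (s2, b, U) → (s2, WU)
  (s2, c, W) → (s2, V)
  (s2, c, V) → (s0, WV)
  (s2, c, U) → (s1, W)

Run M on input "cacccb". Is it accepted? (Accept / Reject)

(s0, cacccb, $)
  read c, top $: go to s0, push V$ → (s0, acccb, V$)
  read a, top V: go to s2, push ε → (s2, cccb, $)
  ε-move, top $: go to s1, push V$ → (s1, cccb, V$)
  read c, top V: go to s0, push ε → (s0, ccb, $)
  read c, top $: go to s0, push V$ → (s0, cb, V$)
No transition applies at (s0, cb, V$); input not fully consumed.

Reject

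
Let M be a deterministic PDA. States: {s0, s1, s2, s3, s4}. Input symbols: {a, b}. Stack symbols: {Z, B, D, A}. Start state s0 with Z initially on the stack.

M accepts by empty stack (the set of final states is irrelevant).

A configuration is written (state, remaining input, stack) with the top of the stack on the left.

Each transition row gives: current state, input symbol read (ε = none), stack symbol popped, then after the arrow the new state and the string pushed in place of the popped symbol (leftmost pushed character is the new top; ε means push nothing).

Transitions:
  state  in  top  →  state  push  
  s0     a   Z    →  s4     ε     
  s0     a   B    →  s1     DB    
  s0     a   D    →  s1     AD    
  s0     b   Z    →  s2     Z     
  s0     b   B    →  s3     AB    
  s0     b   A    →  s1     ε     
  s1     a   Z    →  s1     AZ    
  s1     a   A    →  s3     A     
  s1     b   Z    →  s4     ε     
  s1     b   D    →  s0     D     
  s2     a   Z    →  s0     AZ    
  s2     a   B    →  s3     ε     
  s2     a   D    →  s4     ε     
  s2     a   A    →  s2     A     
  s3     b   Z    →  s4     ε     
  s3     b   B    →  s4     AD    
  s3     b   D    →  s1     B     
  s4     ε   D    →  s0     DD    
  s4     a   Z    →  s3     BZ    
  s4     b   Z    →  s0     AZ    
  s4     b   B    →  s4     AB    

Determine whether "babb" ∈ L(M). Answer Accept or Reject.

Accept

(s0, babb, Z) ⊢ (s2, abb, Z) ⊢ (s0, bb, AZ) ⊢ (s1, b, Z) ⊢ (s4, ε, ε)
All input consumed and the stack is empty.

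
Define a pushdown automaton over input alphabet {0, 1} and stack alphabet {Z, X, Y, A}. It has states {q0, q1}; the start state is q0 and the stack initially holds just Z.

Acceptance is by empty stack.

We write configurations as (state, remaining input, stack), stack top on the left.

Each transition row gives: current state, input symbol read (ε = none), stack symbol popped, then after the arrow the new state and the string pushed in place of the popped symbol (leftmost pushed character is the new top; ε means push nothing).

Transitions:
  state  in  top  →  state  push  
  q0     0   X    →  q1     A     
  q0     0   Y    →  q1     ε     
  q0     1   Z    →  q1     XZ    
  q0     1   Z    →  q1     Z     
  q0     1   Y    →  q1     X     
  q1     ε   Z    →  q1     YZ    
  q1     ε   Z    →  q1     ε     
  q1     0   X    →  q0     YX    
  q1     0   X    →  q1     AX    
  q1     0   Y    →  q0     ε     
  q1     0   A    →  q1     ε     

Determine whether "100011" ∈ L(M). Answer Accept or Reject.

No computation consumes all input and empties the stack.

Reject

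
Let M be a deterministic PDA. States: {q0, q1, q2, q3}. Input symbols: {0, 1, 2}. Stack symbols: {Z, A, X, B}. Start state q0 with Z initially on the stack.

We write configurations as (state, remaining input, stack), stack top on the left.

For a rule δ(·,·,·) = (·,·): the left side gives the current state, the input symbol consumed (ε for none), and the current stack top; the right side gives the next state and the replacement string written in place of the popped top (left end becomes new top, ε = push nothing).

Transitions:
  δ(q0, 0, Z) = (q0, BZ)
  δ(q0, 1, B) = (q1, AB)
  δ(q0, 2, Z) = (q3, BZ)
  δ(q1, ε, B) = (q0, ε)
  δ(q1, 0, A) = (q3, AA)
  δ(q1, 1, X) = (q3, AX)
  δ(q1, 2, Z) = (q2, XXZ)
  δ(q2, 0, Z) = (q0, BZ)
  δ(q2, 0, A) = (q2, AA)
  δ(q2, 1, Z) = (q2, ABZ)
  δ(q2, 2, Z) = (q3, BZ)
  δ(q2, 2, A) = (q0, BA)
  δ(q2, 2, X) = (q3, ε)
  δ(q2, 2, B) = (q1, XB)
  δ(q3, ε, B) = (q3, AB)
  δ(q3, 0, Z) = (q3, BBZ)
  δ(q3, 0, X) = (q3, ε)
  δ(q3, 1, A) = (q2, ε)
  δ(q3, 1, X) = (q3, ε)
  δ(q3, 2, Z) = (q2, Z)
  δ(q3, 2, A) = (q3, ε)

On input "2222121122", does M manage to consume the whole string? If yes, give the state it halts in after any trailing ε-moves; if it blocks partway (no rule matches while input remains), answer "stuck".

q3

(q0, 2222121122, Z)
  read 2, top Z: go to q3, push BZ → (q3, 222121122, BZ)
  ε-move, top B: go to q3, push AB → (q3, 222121122, ABZ)
  read 2, top A: go to q3, push ε → (q3, 22121122, BZ)
  ε-move, top B: go to q3, push AB → (q3, 22121122, ABZ)
  read 2, top A: go to q3, push ε → (q3, 2121122, BZ)
  ε-move, top B: go to q3, push AB → (q3, 2121122, ABZ)
  read 2, top A: go to q3, push ε → (q3, 121122, BZ)
  ε-move, top B: go to q3, push AB → (q3, 121122, ABZ)
  read 1, top A: go to q2, push ε → (q2, 21122, BZ)
  read 2, top B: go to q1, push XB → (q1, 1122, XBZ)
  read 1, top X: go to q3, push AX → (q3, 122, AXBZ)
  read 1, top A: go to q2, push ε → (q2, 22, XBZ)
  read 2, top X: go to q3, push ε → (q3, 2, BZ)
  ε-move, top B: go to q3, push AB → (q3, 2, ABZ)
  read 2, top A: go to q3, push ε → (q3, ε, BZ)
  ε-move, top B: go to q3, push AB → (q3, ε, ABZ)
All input consumed; M is in state q3.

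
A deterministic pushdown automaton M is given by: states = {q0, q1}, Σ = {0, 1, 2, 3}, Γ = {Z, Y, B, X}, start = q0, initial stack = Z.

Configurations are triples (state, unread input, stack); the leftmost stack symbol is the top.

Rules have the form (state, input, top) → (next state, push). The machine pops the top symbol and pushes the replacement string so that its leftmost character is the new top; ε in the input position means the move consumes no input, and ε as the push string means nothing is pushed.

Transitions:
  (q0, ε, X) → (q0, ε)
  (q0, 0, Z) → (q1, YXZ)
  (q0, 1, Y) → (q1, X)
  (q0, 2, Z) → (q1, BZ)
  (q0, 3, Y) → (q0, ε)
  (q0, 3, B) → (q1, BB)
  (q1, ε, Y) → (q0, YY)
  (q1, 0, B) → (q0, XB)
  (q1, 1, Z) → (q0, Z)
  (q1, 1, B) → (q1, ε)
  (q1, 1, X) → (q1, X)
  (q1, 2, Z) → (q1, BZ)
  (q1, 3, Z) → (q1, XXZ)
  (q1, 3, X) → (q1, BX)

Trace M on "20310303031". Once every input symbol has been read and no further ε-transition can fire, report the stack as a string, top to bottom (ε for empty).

BBBZ

(q0, 20310303031, Z)
  read 2, top Z: go to q1, push BZ → (q1, 0310303031, BZ)
  read 0, top B: go to q0, push XB → (q0, 310303031, XBZ)
  ε-move, top X: go to q0, push ε → (q0, 310303031, BZ)
  read 3, top B: go to q1, push BB → (q1, 10303031, BBZ)
  read 1, top B: go to q1, push ε → (q1, 0303031, BZ)
  read 0, top B: go to q0, push XB → (q0, 303031, XBZ)
  ε-move, top X: go to q0, push ε → (q0, 303031, BZ)
  read 3, top B: go to q1, push BB → (q1, 03031, BBZ)
  read 0, top B: go to q0, push XB → (q0, 3031, XBBZ)
  ε-move, top X: go to q0, push ε → (q0, 3031, BBZ)
  read 3, top B: go to q1, push BB → (q1, 031, BBBZ)
  read 0, top B: go to q0, push XB → (q0, 31, XBBBZ)
  ε-move, top X: go to q0, push ε → (q0, 31, BBBZ)
  read 3, top B: go to q1, push BB → (q1, 1, BBBBZ)
  read 1, top B: go to q1, push ε → (q1, ε, BBBZ)
All input consumed in state q1 with stack BBBZ.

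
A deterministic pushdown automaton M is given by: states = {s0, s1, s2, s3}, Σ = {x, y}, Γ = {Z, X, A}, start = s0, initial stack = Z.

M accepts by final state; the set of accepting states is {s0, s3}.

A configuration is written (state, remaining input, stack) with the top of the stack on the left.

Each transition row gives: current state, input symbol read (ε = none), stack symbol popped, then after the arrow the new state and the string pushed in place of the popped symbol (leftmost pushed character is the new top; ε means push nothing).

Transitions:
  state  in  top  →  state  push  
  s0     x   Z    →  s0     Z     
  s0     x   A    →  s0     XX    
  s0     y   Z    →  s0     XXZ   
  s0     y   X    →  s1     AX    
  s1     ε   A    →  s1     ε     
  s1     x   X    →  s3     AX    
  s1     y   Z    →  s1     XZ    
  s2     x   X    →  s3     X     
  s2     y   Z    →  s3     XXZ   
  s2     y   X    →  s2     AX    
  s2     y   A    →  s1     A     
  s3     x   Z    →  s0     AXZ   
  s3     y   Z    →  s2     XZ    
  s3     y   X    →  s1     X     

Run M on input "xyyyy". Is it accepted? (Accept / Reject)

Reject

(s0, xyyyy, Z) ⊢ (s0, yyyy, Z) ⊢ (s0, yyy, XXZ) ⊢ (s1, yy, AXXZ) ⊢ (s1, yy, XXZ)
No transition applies at (s1, yy, XXZ); input not fully consumed.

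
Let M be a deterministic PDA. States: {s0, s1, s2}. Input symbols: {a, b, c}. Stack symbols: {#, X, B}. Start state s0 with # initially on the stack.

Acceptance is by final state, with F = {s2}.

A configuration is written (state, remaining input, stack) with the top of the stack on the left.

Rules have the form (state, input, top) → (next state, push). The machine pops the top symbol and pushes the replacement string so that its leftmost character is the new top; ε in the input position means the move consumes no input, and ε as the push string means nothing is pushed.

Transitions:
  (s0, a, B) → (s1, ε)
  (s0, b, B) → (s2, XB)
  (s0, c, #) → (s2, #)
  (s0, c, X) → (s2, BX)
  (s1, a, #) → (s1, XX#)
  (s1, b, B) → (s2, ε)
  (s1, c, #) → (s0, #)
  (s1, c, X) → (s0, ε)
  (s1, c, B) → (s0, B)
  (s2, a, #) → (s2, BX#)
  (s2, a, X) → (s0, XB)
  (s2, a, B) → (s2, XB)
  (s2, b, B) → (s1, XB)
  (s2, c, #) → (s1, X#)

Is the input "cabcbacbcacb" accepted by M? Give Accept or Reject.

(s0, cabcbacbcacb, #)
  read c, top #: go to s2, push # → (s2, abcbacbcacb, #)
  read a, top #: go to s2, push BX# → (s2, bcbacbcacb, BX#)
  read b, top B: go to s1, push XB → (s1, cbacbcacb, XBX#)
  read c, top X: go to s0, push ε → (s0, bacbcacb, BX#)
  read b, top B: go to s2, push XB → (s2, acbcacb, XBX#)
  read a, top X: go to s0, push XB → (s0, cbcacb, XBBX#)
  read c, top X: go to s2, push BX → (s2, bcacb, BXBBX#)
  read b, top B: go to s1, push XB → (s1, cacb, XBXBBX#)
  read c, top X: go to s0, push ε → (s0, acb, BXBBX#)
  read a, top B: go to s1, push ε → (s1, cb, XBBX#)
  read c, top X: go to s0, push ε → (s0, b, BBX#)
  read b, top B: go to s2, push XB → (s2, ε, XBBX#)
All input consumed; state s2 ∈ F.

Accept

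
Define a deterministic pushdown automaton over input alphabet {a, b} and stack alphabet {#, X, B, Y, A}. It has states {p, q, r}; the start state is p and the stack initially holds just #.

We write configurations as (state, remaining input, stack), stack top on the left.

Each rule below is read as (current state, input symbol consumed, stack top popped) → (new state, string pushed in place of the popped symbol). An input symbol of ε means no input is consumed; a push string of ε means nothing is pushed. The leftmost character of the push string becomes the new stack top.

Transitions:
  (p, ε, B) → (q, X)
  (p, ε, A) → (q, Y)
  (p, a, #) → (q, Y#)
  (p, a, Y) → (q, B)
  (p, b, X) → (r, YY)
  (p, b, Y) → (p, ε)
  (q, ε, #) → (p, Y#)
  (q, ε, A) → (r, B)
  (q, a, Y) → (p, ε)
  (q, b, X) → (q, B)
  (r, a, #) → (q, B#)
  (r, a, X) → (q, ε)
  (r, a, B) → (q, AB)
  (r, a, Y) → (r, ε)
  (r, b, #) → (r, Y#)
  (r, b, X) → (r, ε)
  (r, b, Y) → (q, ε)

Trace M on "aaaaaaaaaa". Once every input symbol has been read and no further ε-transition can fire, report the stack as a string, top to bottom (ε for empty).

#

(p, aaaaaaaaaa, #)
  read a, top #: go to q, push Y# → (q, aaaaaaaaa, Y#)
  read a, top Y: go to p, push ε → (p, aaaaaaaa, #)
  read a, top #: go to q, push Y# → (q, aaaaaaa, Y#)
  read a, top Y: go to p, push ε → (p, aaaaaa, #)
  read a, top #: go to q, push Y# → (q, aaaaa, Y#)
  read a, top Y: go to p, push ε → (p, aaaa, #)
  read a, top #: go to q, push Y# → (q, aaa, Y#)
  read a, top Y: go to p, push ε → (p, aa, #)
  read a, top #: go to q, push Y# → (q, a, Y#)
  read a, top Y: go to p, push ε → (p, ε, #)
All input consumed in state p with stack #.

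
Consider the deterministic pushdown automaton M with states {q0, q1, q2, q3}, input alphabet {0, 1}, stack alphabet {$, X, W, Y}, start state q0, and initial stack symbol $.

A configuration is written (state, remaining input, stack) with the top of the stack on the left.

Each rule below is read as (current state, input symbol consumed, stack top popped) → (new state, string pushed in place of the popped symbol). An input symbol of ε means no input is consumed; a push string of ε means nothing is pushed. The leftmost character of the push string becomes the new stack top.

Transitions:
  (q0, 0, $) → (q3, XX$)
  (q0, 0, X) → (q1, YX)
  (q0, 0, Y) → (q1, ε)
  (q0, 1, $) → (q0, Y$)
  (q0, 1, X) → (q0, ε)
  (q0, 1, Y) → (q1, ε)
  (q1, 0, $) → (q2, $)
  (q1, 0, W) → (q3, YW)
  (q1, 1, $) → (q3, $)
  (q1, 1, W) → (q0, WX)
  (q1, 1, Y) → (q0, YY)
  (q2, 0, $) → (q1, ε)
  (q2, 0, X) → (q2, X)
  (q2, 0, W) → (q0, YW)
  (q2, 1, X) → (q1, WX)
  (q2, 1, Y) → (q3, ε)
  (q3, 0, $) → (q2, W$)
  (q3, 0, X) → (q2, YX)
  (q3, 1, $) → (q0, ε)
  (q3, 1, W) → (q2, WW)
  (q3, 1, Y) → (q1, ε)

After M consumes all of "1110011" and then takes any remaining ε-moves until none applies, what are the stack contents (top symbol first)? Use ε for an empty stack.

WX$

(q0, 1110011, $)
  read 1, top $: go to q0, push Y$ → (q0, 110011, Y$)
  read 1, top Y: go to q1, push ε → (q1, 10011, $)
  read 1, top $: go to q3, push $ → (q3, 0011, $)
  read 0, top $: go to q2, push W$ → (q2, 011, W$)
  read 0, top W: go to q0, push YW → (q0, 11, YW$)
  read 1, top Y: go to q1, push ε → (q1, 1, W$)
  read 1, top W: go to q0, push WX → (q0, ε, WX$)
All input consumed in state q0 with stack WX$.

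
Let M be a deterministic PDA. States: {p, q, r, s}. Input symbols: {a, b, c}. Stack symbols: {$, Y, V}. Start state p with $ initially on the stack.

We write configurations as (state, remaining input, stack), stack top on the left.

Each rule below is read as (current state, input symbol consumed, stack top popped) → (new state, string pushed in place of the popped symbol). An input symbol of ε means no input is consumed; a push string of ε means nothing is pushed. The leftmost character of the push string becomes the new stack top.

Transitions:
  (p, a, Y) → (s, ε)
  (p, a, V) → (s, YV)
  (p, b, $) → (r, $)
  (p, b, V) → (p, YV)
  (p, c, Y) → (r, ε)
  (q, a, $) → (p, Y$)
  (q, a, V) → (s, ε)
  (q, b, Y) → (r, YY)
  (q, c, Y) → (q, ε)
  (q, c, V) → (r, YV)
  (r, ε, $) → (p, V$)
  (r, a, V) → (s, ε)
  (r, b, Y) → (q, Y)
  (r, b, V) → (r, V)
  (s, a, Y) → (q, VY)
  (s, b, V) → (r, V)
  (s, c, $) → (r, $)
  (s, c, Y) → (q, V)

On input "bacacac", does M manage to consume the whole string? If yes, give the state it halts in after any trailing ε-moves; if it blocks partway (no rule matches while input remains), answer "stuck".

(p, bacacac, $)
  read b, top $: go to r, push $ → (r, acacac, $)
  ε-move, top $: go to p, push V$ → (p, acacac, V$)
  read a, top V: go to s, push YV → (s, cacac, YV$)
  read c, top Y: go to q, push V → (q, acac, VV$)
  read a, top V: go to s, push ε → (s, cac, V$)
No transition for (s, c, top V); M blocks with input cac remaining.

stuck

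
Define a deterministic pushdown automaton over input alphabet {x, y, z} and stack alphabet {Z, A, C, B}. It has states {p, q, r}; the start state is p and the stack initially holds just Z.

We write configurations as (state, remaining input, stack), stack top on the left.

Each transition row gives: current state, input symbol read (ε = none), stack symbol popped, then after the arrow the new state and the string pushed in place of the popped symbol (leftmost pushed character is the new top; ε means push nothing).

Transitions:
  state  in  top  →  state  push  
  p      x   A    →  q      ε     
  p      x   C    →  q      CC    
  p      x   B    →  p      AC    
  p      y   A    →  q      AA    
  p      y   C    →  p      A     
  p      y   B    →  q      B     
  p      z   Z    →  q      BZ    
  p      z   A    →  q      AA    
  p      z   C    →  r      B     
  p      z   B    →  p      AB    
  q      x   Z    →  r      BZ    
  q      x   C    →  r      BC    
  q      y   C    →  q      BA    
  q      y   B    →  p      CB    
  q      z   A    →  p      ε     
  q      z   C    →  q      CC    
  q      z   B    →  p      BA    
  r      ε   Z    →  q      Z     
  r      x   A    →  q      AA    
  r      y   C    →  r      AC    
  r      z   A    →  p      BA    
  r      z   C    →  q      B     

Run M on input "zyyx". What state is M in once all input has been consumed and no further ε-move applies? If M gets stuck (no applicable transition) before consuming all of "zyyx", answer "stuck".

(p, zyyx, Z) ⊢ (q, yyx, BZ) ⊢ (p, yx, CBZ) ⊢ (p, x, ABZ) ⊢ (q, ε, BZ)
All input consumed; M is in state q.

q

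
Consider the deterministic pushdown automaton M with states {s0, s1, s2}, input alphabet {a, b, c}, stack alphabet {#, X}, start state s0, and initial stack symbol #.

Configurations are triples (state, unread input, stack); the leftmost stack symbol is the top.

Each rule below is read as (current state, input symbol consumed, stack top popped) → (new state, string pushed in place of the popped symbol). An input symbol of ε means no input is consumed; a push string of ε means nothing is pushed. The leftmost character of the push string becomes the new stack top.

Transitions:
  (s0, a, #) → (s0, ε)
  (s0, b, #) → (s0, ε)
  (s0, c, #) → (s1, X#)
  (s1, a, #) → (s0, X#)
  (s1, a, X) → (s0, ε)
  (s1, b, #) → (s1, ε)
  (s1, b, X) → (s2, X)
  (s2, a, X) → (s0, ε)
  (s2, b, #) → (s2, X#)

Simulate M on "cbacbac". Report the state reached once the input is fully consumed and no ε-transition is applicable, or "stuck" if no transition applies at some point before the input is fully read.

s1

(s0, cbacbac, #)
  read c, top #: go to s1, push X# → (s1, bacbac, X#)
  read b, top X: go to s2, push X → (s2, acbac, X#)
  read a, top X: go to s0, push ε → (s0, cbac, #)
  read c, top #: go to s1, push X# → (s1, bac, X#)
  read b, top X: go to s2, push X → (s2, ac, X#)
  read a, top X: go to s0, push ε → (s0, c, #)
  read c, top #: go to s1, push X# → (s1, ε, X#)
All input consumed; M is in state s1.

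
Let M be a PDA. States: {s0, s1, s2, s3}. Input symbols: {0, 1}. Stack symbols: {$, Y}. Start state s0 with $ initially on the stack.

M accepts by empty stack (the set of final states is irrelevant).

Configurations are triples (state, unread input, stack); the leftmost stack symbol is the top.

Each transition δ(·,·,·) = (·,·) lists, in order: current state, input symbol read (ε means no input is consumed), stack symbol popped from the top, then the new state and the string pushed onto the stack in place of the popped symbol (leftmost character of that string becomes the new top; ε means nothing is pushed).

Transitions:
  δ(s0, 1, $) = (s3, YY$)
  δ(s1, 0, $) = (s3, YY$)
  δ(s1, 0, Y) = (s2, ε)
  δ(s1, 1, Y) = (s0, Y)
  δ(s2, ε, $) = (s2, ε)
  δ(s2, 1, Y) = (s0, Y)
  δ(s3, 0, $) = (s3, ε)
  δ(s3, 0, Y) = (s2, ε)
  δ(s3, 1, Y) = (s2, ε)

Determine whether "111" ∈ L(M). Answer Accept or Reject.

Reject

No computation consumes all input and empties the stack.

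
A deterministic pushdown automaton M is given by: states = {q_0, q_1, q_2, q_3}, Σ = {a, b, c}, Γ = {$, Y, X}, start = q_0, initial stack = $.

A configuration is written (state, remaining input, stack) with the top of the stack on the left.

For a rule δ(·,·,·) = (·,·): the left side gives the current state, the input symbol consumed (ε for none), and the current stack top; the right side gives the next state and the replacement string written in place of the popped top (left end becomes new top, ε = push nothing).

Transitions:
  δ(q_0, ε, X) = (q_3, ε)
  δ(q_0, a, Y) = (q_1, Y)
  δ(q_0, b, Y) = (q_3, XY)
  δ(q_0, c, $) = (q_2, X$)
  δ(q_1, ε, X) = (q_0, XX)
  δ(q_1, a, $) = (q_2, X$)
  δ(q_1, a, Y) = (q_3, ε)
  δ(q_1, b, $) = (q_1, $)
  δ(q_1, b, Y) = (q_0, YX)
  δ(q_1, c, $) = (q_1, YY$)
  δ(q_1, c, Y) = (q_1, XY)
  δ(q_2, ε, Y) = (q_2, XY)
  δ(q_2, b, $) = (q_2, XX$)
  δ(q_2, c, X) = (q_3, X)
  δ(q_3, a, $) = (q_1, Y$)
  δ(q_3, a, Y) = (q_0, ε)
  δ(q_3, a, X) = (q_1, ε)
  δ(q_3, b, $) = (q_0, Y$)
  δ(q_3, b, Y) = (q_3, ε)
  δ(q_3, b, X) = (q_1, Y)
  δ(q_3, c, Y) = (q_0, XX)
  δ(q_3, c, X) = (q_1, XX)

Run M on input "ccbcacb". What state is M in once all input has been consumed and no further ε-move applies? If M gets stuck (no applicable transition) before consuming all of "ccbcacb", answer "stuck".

(q_0, ccbcacb, $)
  read c, top $: go to q_2, push X$ → (q_2, cbcacb, X$)
  read c, top X: go to q_3, push X → (q_3, bcacb, X$)
  read b, top X: go to q_1, push Y → (q_1, cacb, Y$)
  read c, top Y: go to q_1, push XY → (q_1, acb, XY$)
  ε-move, top X: go to q_0, push XX → (q_0, acb, XXY$)
  ε-move, top X: go to q_3, push ε → (q_3, acb, XY$)
  read a, top X: go to q_1, push ε → (q_1, cb, Y$)
  read c, top Y: go to q_1, push XY → (q_1, b, XY$)
  ε-move, top X: go to q_0, push XX → (q_0, b, XXY$)
  ε-move, top X: go to q_3, push ε → (q_3, b, XY$)
  read b, top X: go to q_1, push Y → (q_1, ε, YY$)
All input consumed; M is in state q_1.

q_1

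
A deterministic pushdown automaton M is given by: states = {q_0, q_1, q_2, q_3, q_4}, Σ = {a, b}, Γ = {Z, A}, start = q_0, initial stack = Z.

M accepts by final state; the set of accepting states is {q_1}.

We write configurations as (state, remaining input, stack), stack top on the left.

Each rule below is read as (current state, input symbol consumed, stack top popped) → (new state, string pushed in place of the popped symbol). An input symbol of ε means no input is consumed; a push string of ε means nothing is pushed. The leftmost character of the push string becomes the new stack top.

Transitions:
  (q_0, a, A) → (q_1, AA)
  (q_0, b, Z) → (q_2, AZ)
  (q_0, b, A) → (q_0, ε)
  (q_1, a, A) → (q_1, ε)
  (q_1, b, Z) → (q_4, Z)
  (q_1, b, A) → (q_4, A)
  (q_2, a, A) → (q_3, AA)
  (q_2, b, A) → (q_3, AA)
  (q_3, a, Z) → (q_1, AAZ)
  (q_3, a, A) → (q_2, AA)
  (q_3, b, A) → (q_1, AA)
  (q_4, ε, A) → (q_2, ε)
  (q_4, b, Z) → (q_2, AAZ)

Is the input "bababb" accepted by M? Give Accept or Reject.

(q_0, bababb, Z)
  read b, top Z: go to q_2, push AZ → (q_2, ababb, AZ)
  read a, top A: go to q_3, push AA → (q_3, babb, AAZ)
  read b, top A: go to q_1, push AA → (q_1, abb, AAAZ)
  read a, top A: go to q_1, push ε → (q_1, bb, AAZ)
  read b, top A: go to q_4, push A → (q_4, b, AAZ)
  ε-move, top A: go to q_2, push ε → (q_2, b, AZ)
  read b, top A: go to q_3, push AA → (q_3, ε, AAZ)
All input consumed; state q_3 ∉ F and no further ε-move applies.

Reject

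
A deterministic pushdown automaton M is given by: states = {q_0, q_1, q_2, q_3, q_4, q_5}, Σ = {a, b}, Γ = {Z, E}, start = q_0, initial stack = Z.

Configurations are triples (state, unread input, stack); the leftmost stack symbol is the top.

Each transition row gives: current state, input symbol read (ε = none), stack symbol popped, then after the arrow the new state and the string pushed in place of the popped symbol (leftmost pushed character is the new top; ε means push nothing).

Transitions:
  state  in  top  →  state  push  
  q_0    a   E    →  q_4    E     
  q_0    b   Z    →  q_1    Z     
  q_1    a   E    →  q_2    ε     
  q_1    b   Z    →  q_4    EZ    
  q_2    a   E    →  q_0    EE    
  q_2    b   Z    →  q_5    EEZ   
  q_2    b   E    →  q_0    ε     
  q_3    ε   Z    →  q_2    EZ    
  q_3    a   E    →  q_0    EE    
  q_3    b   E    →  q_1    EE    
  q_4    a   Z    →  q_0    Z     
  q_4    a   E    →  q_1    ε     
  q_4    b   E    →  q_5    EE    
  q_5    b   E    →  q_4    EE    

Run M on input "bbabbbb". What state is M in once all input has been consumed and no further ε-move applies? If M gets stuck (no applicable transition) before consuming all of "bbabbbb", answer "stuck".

q_5

(q_0, bbabbbb, Z)
  read b, top Z: go to q_1, push Z → (q_1, babbbb, Z)
  read b, top Z: go to q_4, push EZ → (q_4, abbbb, EZ)
  read a, top E: go to q_1, push ε → (q_1, bbbb, Z)
  read b, top Z: go to q_4, push EZ → (q_4, bbb, EZ)
  read b, top E: go to q_5, push EE → (q_5, bb, EEZ)
  read b, top E: go to q_4, push EE → (q_4, b, EEEZ)
  read b, top E: go to q_5, push EE → (q_5, ε, EEEEZ)
All input consumed; M is in state q_5.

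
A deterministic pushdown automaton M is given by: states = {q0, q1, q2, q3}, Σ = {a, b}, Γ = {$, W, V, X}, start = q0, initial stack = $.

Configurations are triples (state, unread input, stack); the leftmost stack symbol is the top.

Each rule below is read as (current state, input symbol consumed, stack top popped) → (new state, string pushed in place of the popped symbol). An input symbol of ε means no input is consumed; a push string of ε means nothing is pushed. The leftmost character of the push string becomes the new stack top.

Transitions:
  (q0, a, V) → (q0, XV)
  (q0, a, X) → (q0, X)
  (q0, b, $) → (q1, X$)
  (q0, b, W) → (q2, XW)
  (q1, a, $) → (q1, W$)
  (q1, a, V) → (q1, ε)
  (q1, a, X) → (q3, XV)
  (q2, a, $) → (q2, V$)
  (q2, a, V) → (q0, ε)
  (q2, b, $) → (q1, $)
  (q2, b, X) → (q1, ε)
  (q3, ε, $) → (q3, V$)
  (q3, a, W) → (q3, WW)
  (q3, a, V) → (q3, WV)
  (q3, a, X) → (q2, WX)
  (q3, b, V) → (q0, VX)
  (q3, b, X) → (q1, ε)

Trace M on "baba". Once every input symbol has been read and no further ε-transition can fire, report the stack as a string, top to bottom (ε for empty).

(q0, baba, $) ⊢ (q1, aba, X$) ⊢ (q3, ba, XV$) ⊢ (q1, a, V$) ⊢ (q1, ε, $)
All input consumed in state q1 with stack $.

$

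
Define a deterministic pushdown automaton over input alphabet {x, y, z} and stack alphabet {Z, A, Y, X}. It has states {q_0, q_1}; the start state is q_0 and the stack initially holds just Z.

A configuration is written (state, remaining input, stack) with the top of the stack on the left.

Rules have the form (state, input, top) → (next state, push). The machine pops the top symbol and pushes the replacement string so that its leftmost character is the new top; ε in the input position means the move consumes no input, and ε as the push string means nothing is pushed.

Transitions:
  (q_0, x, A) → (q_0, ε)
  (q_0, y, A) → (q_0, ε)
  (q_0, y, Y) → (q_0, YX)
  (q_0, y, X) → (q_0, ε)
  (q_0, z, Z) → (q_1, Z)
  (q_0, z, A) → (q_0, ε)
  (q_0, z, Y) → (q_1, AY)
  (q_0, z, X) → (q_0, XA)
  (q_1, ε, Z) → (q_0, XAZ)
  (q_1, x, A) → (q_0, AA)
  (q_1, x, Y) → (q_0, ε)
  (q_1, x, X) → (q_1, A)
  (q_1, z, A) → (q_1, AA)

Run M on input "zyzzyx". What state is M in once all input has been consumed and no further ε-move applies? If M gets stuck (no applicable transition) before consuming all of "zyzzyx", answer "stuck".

(q_0, zyzzyx, Z)
  read z, top Z: go to q_1, push Z → (q_1, yzzyx, Z)
  ε-move, top Z: go to q_0, push XAZ → (q_0, yzzyx, XAZ)
  read y, top X: go to q_0, push ε → (q_0, zzyx, AZ)
  read z, top A: go to q_0, push ε → (q_0, zyx, Z)
  read z, top Z: go to q_1, push Z → (q_1, yx, Z)
  ε-move, top Z: go to q_0, push XAZ → (q_0, yx, XAZ)
  read y, top X: go to q_0, push ε → (q_0, x, AZ)
  read x, top A: go to q_0, push ε → (q_0, ε, Z)
All input consumed; M is in state q_0.

q_0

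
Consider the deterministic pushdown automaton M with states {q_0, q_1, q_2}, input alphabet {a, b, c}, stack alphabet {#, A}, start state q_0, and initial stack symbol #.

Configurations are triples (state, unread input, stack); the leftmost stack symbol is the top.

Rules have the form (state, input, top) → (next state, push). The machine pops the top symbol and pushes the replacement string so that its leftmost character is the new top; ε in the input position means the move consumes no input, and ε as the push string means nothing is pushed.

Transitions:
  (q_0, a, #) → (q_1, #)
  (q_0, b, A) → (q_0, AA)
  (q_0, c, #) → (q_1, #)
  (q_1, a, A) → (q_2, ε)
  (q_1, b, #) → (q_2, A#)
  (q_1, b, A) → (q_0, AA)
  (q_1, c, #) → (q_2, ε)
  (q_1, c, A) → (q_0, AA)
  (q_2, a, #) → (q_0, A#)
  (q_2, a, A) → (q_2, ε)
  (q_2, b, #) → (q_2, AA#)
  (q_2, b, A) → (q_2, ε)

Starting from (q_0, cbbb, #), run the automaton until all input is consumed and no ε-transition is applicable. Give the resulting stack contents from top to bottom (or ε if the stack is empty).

AA#

(q_0, cbbb, #)
  read c, top #: go to q_1, push # → (q_1, bbb, #)
  read b, top #: go to q_2, push A# → (q_2, bb, A#)
  read b, top A: go to q_2, push ε → (q_2, b, #)
  read b, top #: go to q_2, push AA# → (q_2, ε, AA#)
All input consumed in state q_2 with stack AA#.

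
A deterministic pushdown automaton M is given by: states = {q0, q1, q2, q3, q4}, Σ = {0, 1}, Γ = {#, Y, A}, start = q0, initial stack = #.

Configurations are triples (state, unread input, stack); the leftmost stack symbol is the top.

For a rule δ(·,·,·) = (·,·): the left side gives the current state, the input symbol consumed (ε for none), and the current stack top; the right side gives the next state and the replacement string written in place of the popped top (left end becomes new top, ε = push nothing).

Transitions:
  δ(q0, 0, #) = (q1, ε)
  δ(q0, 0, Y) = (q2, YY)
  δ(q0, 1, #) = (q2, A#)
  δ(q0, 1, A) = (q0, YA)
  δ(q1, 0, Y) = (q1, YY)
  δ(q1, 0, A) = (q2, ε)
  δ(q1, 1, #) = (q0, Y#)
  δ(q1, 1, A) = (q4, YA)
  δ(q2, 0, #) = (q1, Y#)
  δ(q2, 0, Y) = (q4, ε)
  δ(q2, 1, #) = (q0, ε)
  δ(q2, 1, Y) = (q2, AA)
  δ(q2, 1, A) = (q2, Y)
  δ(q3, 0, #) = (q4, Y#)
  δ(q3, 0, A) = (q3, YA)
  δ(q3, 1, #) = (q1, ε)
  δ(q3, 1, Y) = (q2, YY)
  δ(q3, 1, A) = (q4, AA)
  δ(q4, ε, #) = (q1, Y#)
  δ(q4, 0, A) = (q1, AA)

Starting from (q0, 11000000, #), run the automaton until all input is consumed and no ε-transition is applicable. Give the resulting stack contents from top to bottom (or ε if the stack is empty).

(q0, 11000000, #)
  read 1, top #: go to q2, push A# → (q2, 1000000, A#)
  read 1, top A: go to q2, push Y → (q2, 000000, Y#)
  read 0, top Y: go to q4, push ε → (q4, 00000, #)
  ε-move, top #: go to q1, push Y# → (q1, 00000, Y#)
  read 0, top Y: go to q1, push YY → (q1, 0000, YY#)
  read 0, top Y: go to q1, push YY → (q1, 000, YYY#)
  read 0, top Y: go to q1, push YY → (q1, 00, YYYY#)
  read 0, top Y: go to q1, push YY → (q1, 0, YYYYY#)
  read 0, top Y: go to q1, push YY → (q1, ε, YYYYYY#)
All input consumed in state q1 with stack YYYYYY#.

YYYYYY#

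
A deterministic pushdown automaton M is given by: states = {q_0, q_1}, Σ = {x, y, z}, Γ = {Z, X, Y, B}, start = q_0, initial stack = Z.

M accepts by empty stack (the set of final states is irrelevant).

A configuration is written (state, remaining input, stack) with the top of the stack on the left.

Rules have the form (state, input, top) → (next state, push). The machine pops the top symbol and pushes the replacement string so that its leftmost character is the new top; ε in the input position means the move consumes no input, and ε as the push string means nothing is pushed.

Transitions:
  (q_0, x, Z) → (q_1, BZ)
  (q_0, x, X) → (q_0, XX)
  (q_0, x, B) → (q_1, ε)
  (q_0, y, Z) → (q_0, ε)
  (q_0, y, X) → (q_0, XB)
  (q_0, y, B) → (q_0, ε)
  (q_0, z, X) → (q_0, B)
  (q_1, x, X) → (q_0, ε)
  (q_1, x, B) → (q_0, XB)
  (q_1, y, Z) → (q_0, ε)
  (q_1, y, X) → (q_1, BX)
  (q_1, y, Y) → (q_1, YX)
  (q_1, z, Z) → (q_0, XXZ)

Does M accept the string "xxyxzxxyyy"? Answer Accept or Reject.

Accept

(q_0, xxyxzxxyyy, Z)
  read x, top Z: go to q_1, push BZ → (q_1, xyxzxxyyy, BZ)
  read x, top B: go to q_0, push XB → (q_0, yxzxxyyy, XBZ)
  read y, top X: go to q_0, push XB → (q_0, xzxxyyy, XBBZ)
  read x, top X: go to q_0, push XX → (q_0, zxxyyy, XXBBZ)
  read z, top X: go to q_0, push B → (q_0, xxyyy, BXBBZ)
  read x, top B: go to q_1, push ε → (q_1, xyyy, XBBZ)
  read x, top X: go to q_0, push ε → (q_0, yyy, BBZ)
  read y, top B: go to q_0, push ε → (q_0, yy, BZ)
  read y, top B: go to q_0, push ε → (q_0, y, Z)
  read y, top Z: go to q_0, push ε → (q_0, ε, ε)
All input consumed and the stack is empty.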